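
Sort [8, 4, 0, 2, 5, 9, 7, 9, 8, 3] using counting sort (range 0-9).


Count array: [1, 0, 1, 1, 1, 1, 0, 1, 2, 2]
Reconstruct: [0, 2, 3, 4, 5, 7, 8, 8, 9, 9]


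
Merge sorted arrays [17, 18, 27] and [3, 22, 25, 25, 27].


Compare heads, take smaller each step.
Merged: [3, 17, 18, 22, 25, 25, 27, 27]


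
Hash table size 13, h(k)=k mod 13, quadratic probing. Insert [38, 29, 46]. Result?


Insertions: 38->slot 12; 29->slot 3; 46->slot 7
Table: [None, None, None, 29, None, None, None, 46, None, None, None, None, 38]


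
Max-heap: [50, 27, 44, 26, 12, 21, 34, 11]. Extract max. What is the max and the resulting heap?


Max = 50
Replace root with last, heapify down
Resulting heap: [44, 27, 34, 26, 12, 21, 11]


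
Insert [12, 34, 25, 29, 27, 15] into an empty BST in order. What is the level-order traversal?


Root = 12; build tree by BST insertion.
Level-Order traversal: [12, 34, 25, 15, 29, 27]


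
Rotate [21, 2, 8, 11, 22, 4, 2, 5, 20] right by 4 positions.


Right rotate by 4: [4, 2, 5, 20, 21, 2, 8, 11, 22]


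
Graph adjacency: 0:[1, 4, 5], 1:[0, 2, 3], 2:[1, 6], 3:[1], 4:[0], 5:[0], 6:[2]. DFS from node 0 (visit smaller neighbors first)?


DFS stack-based: start with [0]
Visit order: [0, 1, 2, 6, 3, 4, 5]


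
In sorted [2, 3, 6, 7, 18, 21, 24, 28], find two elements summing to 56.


Two pointers: lo=0, hi=7
No pair sums to 56


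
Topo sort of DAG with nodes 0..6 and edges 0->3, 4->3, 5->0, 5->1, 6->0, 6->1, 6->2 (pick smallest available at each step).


Kahn's algorithm, process smallest node first
Order: [4, 5, 6, 0, 1, 2, 3]


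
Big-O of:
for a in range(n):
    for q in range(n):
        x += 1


Per nesting level: O(n) * O(n) = O(n^2)
Complexity: O(n^2)


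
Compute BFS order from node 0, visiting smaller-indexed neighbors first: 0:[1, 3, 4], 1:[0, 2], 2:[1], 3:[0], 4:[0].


BFS queue: start with [0]
Visit order: [0, 1, 3, 4, 2]


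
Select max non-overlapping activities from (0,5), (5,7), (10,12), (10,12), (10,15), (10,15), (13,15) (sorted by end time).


Greedy: pick earliest-ending, then skip overlaps.
Selected (4 activities): [(0, 5), (5, 7), (10, 12), (13, 15)]


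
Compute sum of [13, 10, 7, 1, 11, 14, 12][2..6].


Prefix sums: [0, 13, 23, 30, 31, 42, 56, 68]
Sum[2..6] = prefix[7] - prefix[2] = 68 - 23 = 45


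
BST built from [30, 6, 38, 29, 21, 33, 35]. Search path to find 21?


BST root = 30
Search for 21: compare at each node
Path: [30, 6, 29, 21]


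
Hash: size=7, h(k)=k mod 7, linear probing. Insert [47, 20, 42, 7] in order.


Insertions: 47->slot 5; 20->slot 6; 42->slot 0; 7->slot 1
Table: [42, 7, None, None, None, 47, 20]


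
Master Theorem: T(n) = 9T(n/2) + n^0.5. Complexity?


a=9, b=2, c=0.5. log_2(9)=3.170 > c=0.5. Case 1: O(n^log_b(a)) = O(n^3.170)
Complexity: O(n^3.170)


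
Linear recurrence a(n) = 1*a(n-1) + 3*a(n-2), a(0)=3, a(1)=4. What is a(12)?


Build bottom-up:
...a(10)=9208, a(11)=21163, a(12)=1*21163+3*9208=48787


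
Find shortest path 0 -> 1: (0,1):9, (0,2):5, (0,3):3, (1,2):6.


Dijkstra from 0:
Distances: {0: 0, 1: 9, 2: 5, 3: 3}
Shortest distance to 1 = 9, path = [0, 1]


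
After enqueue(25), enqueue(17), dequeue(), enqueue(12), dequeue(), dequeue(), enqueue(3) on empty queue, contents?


enqueue(25) -> [25]
enqueue(17) -> [25, 17]
dequeue() returns 25 -> [17]
enqueue(12) -> [17, 12]
dequeue() returns 17 -> [12]
dequeue() returns 12 -> []
enqueue(3) -> [3]
Final queue (front to back): [3]


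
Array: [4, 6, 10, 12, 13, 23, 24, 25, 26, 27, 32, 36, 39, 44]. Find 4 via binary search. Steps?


Search for 4:
[0,13] mid=6 arr[6]=24
[0,5] mid=2 arr[2]=10
[0,1] mid=0 arr[0]=4
Total: 3 comparisons


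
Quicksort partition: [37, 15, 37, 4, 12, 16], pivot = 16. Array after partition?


Elements <= 16 go left of pivot.
Result: [15, 4, 12, 16, 37, 37], pivot at index 3


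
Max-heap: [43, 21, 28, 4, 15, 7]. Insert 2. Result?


Append 2: [43, 21, 28, 4, 15, 7, 2]
Bubble up: no swaps needed
Result: [43, 21, 28, 4, 15, 7, 2]


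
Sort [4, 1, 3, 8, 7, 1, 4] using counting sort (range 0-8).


Count array: [0, 2, 0, 1, 2, 0, 0, 1, 1]
Reconstruct: [1, 1, 3, 4, 4, 7, 8]


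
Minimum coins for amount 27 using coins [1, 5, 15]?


dp[0]=0; dp[i]=1+min(dp[i-c] for c in coins)
...dp[22]=4, dp[23]=5, dp[24]=6, dp[25]=3, dp[26]=4, dp[27]=5
Minimum coins for 27 = 5


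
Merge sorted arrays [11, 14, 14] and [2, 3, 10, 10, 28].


Compare heads, take smaller each step.
Merged: [2, 3, 10, 10, 11, 14, 14, 28]


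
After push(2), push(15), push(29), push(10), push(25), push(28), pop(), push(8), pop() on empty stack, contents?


push(2) -> [2]
push(15) -> [2, 15]
push(29) -> [2, 15, 29]
push(10) -> [2, 15, 29, 10]
push(25) -> [2, 15, 29, 10, 25]
push(28) -> [2, 15, 29, 10, 25, 28]
pop() returns 28 -> [2, 15, 29, 10, 25]
push(8) -> [2, 15, 29, 10, 25, 8]
pop() returns 8 -> [2, 15, 29, 10, 25]
Final stack (bottom to top): [2, 15, 29, 10, 25]


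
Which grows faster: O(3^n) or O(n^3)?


cubic grows slower than exponential (base 3)
O(n^3) is asymptotically smaller; O(3^n) grows faster


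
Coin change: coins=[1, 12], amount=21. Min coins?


dp[0]=0; dp[i]=1+min(dp[i-c] for c in coins)
...dp[16]=5, dp[17]=6, dp[18]=7, dp[19]=8, dp[20]=9, dp[21]=10
Minimum coins for 21 = 10


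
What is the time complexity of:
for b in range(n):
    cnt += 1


Per nesting level: O(n) = O(n)
Complexity: O(n)


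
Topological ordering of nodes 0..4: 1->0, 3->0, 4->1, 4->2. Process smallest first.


Kahn's algorithm, process smallest node first
Order: [3, 4, 1, 0, 2]


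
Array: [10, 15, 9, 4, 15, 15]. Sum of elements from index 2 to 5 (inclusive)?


Prefix sums: [0, 10, 25, 34, 38, 53, 68]
Sum[2..5] = prefix[6] - prefix[2] = 68 - 25 = 43


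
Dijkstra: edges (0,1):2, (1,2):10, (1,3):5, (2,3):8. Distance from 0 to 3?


Dijkstra from 0:
Distances: {0: 0, 1: 2, 2: 12, 3: 7}
Shortest distance to 3 = 7, path = [0, 1, 3]


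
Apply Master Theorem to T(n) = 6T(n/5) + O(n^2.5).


a=6, b=5, c=2.5. log_5(6)=1.113 < c=2.5. Case 3: O(n^c) = O(n^2.500)
Complexity: O(n^2.500)


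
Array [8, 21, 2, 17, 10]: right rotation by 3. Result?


Right rotate by 3: [2, 17, 10, 8, 21]


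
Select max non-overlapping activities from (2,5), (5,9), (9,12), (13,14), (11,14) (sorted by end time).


Greedy: pick earliest-ending, then skip overlaps.
Selected (4 activities): [(2, 5), (5, 9), (9, 12), (13, 14)]


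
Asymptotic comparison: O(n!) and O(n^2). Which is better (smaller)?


quadratic grows slower than factorial
O(n^2) is asymptotically smaller; O(n!) grows faster


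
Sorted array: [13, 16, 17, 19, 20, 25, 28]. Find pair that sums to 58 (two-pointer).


Two pointers: lo=0, hi=6
No pair sums to 58


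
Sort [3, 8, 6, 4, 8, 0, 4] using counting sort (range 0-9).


Count array: [1, 0, 0, 1, 2, 0, 1, 0, 2, 0]
Reconstruct: [0, 3, 4, 4, 6, 8, 8]


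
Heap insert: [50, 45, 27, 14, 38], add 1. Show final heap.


Append 1: [50, 45, 27, 14, 38, 1]
Bubble up: no swaps needed
Result: [50, 45, 27, 14, 38, 1]


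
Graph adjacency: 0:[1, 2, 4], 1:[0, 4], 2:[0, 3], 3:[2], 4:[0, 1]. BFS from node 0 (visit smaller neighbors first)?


BFS queue: start with [0]
Visit order: [0, 1, 2, 4, 3]


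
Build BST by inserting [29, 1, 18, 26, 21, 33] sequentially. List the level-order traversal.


Root = 29; build tree by BST insertion.
Level-Order traversal: [29, 1, 33, 18, 26, 21]


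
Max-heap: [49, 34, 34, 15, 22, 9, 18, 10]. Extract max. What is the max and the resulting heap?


Max = 49
Replace root with last, heapify down
Resulting heap: [34, 22, 34, 15, 10, 9, 18]


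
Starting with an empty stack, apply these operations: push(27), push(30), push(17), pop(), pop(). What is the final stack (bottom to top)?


push(27) -> [27]
push(30) -> [27, 30]
push(17) -> [27, 30, 17]
pop() returns 17 -> [27, 30]
pop() returns 30 -> [27]
Final stack (bottom to top): [27]


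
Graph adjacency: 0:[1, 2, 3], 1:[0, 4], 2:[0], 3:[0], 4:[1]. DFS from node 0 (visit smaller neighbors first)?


DFS stack-based: start with [0]
Visit order: [0, 1, 4, 2, 3]


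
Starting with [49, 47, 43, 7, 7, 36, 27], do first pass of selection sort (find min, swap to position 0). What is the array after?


After one pass: [7, 47, 43, 49, 7, 36, 27]


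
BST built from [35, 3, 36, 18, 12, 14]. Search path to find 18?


BST root = 35
Search for 18: compare at each node
Path: [35, 3, 18]


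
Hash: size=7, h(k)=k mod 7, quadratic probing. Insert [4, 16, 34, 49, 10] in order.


Insertions: 4->slot 4; 16->slot 2; 34->slot 6; 49->slot 0; 10->slot 3
Table: [49, None, 16, 10, 4, None, 34]


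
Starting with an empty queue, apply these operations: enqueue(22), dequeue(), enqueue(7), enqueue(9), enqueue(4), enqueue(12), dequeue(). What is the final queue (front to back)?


enqueue(22) -> [22]
dequeue() returns 22 -> []
enqueue(7) -> [7]
enqueue(9) -> [7, 9]
enqueue(4) -> [7, 9, 4]
enqueue(12) -> [7, 9, 4, 12]
dequeue() returns 7 -> [9, 4, 12]
Final queue (front to back): [9, 4, 12]


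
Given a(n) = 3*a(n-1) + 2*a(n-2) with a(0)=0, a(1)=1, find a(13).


Build bottom-up:
...a(11)=283667, a(12)=1010295, a(13)=3*1010295+2*283667=3598219


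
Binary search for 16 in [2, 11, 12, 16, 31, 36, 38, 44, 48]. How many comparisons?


Search for 16:
[0,8] mid=4 arr[4]=31
[0,3] mid=1 arr[1]=11
[2,3] mid=2 arr[2]=12
[3,3] mid=3 arr[3]=16
Total: 4 comparisons


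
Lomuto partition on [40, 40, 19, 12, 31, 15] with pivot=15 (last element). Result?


Elements <= 15 go left of pivot.
Result: [12, 15, 19, 40, 31, 40], pivot at index 1


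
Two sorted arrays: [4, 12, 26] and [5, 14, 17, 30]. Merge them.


Compare heads, take smaller each step.
Merged: [4, 5, 12, 14, 17, 26, 30]


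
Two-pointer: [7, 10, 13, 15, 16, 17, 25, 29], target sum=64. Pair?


Two pointers: lo=0, hi=7
No pair sums to 64


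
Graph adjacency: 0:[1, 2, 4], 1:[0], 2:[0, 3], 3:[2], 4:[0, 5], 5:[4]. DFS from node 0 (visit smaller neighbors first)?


DFS stack-based: start with [0]
Visit order: [0, 1, 2, 3, 4, 5]


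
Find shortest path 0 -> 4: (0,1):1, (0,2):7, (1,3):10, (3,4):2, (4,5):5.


Dijkstra from 0:
Distances: {0: 0, 1: 1, 2: 7, 3: 11, 4: 13, 5: 18}
Shortest distance to 4 = 13, path = [0, 1, 3, 4]


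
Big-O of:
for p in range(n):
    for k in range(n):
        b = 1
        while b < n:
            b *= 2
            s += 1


Per nesting level: O(n) * O(n) * O(log n) = O(n^2 log n)
Complexity: O(n^2 log n)


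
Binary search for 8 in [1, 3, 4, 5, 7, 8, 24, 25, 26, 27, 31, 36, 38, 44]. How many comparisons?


Search for 8:
[0,13] mid=6 arr[6]=24
[0,5] mid=2 arr[2]=4
[3,5] mid=4 arr[4]=7
[5,5] mid=5 arr[5]=8
Total: 4 comparisons


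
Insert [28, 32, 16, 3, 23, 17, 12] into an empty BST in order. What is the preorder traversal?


Root = 28; build tree by BST insertion.
Preorder traversal: [28, 16, 3, 12, 23, 17, 32]


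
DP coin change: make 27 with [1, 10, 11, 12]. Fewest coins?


dp[0]=0; dp[i]=1+min(dp[i-c] for c in coins)
...dp[22]=2, dp[23]=2, dp[24]=2, dp[25]=3, dp[26]=4, dp[27]=5
Minimum coins for 27 = 5


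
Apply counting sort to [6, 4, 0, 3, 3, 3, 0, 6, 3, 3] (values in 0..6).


Count array: [2, 0, 0, 5, 1, 0, 2]
Reconstruct: [0, 0, 3, 3, 3, 3, 3, 4, 6, 6]


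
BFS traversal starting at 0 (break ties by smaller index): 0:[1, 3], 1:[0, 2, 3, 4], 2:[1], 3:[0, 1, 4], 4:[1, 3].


BFS queue: start with [0]
Visit order: [0, 1, 3, 2, 4]


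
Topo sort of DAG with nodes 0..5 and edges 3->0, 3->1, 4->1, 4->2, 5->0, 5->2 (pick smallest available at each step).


Kahn's algorithm, process smallest node first
Order: [3, 4, 1, 5, 0, 2]


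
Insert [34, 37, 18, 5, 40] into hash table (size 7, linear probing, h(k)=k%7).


Insertions: 34->slot 6; 37->slot 2; 18->slot 4; 5->slot 5; 40->slot 0
Table: [40, None, 37, None, 18, 5, 34]


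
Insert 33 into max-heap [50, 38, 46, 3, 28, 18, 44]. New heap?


Append 33: [50, 38, 46, 3, 28, 18, 44, 33]
Bubble up: swap idx 7(33) with idx 3(3)
Result: [50, 38, 46, 33, 28, 18, 44, 3]


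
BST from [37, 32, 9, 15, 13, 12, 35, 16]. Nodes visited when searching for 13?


BST root = 37
Search for 13: compare at each node
Path: [37, 32, 9, 15, 13]


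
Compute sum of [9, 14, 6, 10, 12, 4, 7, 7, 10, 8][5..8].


Prefix sums: [0, 9, 23, 29, 39, 51, 55, 62, 69, 79, 87]
Sum[5..8] = prefix[9] - prefix[5] = 79 - 51 = 28


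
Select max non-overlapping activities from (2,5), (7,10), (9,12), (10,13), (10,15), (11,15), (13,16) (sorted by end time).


Greedy: pick earliest-ending, then skip overlaps.
Selected (4 activities): [(2, 5), (7, 10), (10, 13), (13, 16)]


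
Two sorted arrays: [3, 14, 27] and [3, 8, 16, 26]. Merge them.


Compare heads, take smaller each step.
Merged: [3, 3, 8, 14, 16, 26, 27]


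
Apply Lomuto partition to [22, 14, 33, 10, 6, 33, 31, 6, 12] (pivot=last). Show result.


Elements <= 12 go left of pivot.
Result: [10, 6, 6, 12, 14, 33, 31, 33, 22], pivot at index 3


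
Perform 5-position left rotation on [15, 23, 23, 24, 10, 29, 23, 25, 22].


Left rotate by 5: [29, 23, 25, 22, 15, 23, 23, 24, 10]


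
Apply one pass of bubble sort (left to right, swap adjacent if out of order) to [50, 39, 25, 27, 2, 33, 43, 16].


After one pass: [39, 25, 27, 2, 33, 43, 16, 50]


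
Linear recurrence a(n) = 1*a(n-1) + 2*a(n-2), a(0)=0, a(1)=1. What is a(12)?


Build bottom-up:
...a(10)=341, a(11)=683, a(12)=1*683+2*341=1365


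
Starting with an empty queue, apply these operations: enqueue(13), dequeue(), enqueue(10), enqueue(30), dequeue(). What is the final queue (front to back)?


enqueue(13) -> [13]
dequeue() returns 13 -> []
enqueue(10) -> [10]
enqueue(30) -> [10, 30]
dequeue() returns 10 -> [30]
Final queue (front to back): [30]


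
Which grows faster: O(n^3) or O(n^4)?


cubic grows slower than quartic
O(n^3) is asymptotically smaller; O(n^4) grows faster


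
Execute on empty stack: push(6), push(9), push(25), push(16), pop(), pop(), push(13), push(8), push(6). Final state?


push(6) -> [6]
push(9) -> [6, 9]
push(25) -> [6, 9, 25]
push(16) -> [6, 9, 25, 16]
pop() returns 16 -> [6, 9, 25]
pop() returns 25 -> [6, 9]
push(13) -> [6, 9, 13]
push(8) -> [6, 9, 13, 8]
push(6) -> [6, 9, 13, 8, 6]
Final stack (bottom to top): [6, 9, 13, 8, 6]


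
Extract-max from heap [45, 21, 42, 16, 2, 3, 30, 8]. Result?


Max = 45
Replace root with last, heapify down
Resulting heap: [42, 21, 30, 16, 2, 3, 8]


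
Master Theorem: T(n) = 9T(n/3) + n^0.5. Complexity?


a=9, b=3, c=0.5. log_3(9)=2 > c=0.5. Case 1: O(n^log_b(a)) = O(n^2)
Complexity: O(n^2)


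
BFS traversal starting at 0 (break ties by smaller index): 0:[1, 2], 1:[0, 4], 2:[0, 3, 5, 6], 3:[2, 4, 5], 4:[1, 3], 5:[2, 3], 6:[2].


BFS queue: start with [0]
Visit order: [0, 1, 2, 4, 3, 5, 6]


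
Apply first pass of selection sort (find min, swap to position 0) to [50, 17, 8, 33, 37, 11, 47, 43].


After one pass: [8, 17, 50, 33, 37, 11, 47, 43]


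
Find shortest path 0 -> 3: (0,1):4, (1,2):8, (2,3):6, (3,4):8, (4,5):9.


Dijkstra from 0:
Distances: {0: 0, 1: 4, 2: 12, 3: 18, 4: 26, 5: 35}
Shortest distance to 3 = 18, path = [0, 1, 2, 3]


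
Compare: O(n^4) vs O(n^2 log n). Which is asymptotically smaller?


n^2 log n grows slower than quartic
O(n^2 log n) is asymptotically smaller; O(n^4) grows faster


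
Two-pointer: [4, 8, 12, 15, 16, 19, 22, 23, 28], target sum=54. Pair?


Two pointers: lo=0, hi=8
No pair sums to 54


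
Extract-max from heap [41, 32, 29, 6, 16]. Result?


Max = 41
Replace root with last, heapify down
Resulting heap: [32, 16, 29, 6]


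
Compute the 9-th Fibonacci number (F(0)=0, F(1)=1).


F(n)=F(n-1)+F(n-2)
...F(7)=13, F(8)=21, F(9)=34


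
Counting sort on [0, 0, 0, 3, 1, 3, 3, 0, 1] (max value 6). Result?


Count array: [4, 2, 0, 3, 0, 0, 0]
Reconstruct: [0, 0, 0, 0, 1, 1, 3, 3, 3]


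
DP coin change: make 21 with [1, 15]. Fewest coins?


dp[0]=0; dp[i]=1+min(dp[i-c] for c in coins)
...dp[16]=2, dp[17]=3, dp[18]=4, dp[19]=5, dp[20]=6, dp[21]=7
Minimum coins for 21 = 7


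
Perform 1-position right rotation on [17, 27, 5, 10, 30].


Right rotate by 1: [30, 17, 27, 5, 10]


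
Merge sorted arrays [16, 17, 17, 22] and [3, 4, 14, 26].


Compare heads, take smaller each step.
Merged: [3, 4, 14, 16, 17, 17, 22, 26]


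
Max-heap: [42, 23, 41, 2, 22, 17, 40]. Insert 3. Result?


Append 3: [42, 23, 41, 2, 22, 17, 40, 3]
Bubble up: swap idx 7(3) with idx 3(2)
Result: [42, 23, 41, 3, 22, 17, 40, 2]


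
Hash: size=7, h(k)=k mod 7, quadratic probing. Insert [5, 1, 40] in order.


Insertions: 5->slot 5; 1->slot 1; 40->slot 6
Table: [None, 1, None, None, None, 5, 40]


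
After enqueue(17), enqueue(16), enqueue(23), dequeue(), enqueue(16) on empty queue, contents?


enqueue(17) -> [17]
enqueue(16) -> [17, 16]
enqueue(23) -> [17, 16, 23]
dequeue() returns 17 -> [16, 23]
enqueue(16) -> [16, 23, 16]
Final queue (front to back): [16, 23, 16]


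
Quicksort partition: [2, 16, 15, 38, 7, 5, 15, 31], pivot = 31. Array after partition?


Elements <= 31 go left of pivot.
Result: [2, 16, 15, 7, 5, 15, 31, 38], pivot at index 6


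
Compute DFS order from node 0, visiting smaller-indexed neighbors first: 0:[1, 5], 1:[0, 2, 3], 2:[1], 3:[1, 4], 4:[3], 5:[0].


DFS stack-based: start with [0]
Visit order: [0, 1, 2, 3, 4, 5]


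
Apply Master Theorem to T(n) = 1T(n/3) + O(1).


a=1, b=3, c=0. log_3(1)=0 = c=0. Case 2: O(n^c log n) = O(log n)
Complexity: O(log n)


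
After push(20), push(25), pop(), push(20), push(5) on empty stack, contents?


push(20) -> [20]
push(25) -> [20, 25]
pop() returns 25 -> [20]
push(20) -> [20, 20]
push(5) -> [20, 20, 5]
Final stack (bottom to top): [20, 20, 5]


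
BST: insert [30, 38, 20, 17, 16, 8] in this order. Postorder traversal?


Root = 30; build tree by BST insertion.
Postorder traversal: [8, 16, 17, 20, 38, 30]


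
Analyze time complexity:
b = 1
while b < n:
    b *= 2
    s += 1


Per nesting level: O(log n) = O(log n)
Complexity: O(log n)


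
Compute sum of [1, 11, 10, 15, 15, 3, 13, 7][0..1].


Prefix sums: [0, 1, 12, 22, 37, 52, 55, 68, 75]
Sum[0..1] = prefix[2] - prefix[0] = 12 - 0 = 12


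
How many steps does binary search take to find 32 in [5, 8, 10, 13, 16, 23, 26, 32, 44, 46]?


Search for 32:
[0,9] mid=4 arr[4]=16
[5,9] mid=7 arr[7]=32
Total: 2 comparisons


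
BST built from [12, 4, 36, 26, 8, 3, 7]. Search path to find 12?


BST root = 12
Search for 12: compare at each node
Path: [12]


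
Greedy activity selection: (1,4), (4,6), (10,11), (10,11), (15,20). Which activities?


Greedy: pick earliest-ending, then skip overlaps.
Selected (4 activities): [(1, 4), (4, 6), (10, 11), (15, 20)]


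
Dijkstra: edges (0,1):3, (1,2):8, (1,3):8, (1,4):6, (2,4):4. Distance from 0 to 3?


Dijkstra from 0:
Distances: {0: 0, 1: 3, 2: 11, 3: 11, 4: 9}
Shortest distance to 3 = 11, path = [0, 1, 3]


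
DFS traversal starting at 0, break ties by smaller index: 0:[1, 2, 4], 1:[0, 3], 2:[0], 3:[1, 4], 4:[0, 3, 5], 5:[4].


DFS stack-based: start with [0]
Visit order: [0, 1, 3, 4, 5, 2]


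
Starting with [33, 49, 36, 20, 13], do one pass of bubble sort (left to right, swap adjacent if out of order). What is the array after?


After one pass: [33, 36, 20, 13, 49]


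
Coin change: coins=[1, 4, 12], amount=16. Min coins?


dp[0]=0; dp[i]=1+min(dp[i-c] for c in coins)
...dp[11]=5, dp[12]=1, dp[13]=2, dp[14]=3, dp[15]=4, dp[16]=2
Minimum coins for 16 = 2


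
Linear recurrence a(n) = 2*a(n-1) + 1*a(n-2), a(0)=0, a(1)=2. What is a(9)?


Build bottom-up:
...a(7)=338, a(8)=816, a(9)=2*816+1*338=1970


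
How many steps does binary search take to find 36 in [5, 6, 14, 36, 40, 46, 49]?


Search for 36:
[0,6] mid=3 arr[3]=36
Total: 1 comparisons


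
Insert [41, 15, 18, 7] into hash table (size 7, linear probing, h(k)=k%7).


Insertions: 41->slot 6; 15->slot 1; 18->slot 4; 7->slot 0
Table: [7, 15, None, None, 18, None, 41]


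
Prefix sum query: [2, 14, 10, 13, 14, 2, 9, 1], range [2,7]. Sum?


Prefix sums: [0, 2, 16, 26, 39, 53, 55, 64, 65]
Sum[2..7] = prefix[8] - prefix[2] = 65 - 16 = 49


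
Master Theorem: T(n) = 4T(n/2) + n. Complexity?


a=4, b=2, c=1. log_2(4)=2 > c=1. Case 1: O(n^log_b(a)) = O(n^2)
Complexity: O(n^2)


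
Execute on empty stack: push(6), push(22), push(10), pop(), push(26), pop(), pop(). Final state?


push(6) -> [6]
push(22) -> [6, 22]
push(10) -> [6, 22, 10]
pop() returns 10 -> [6, 22]
push(26) -> [6, 22, 26]
pop() returns 26 -> [6, 22]
pop() returns 22 -> [6]
Final stack (bottom to top): [6]


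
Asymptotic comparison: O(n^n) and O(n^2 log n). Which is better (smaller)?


n^2 log n grows slower than n^n
O(n^2 log n) is asymptotically smaller; O(n^n) grows faster


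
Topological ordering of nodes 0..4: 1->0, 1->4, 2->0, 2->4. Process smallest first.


Kahn's algorithm, process smallest node first
Order: [1, 2, 0, 3, 4]


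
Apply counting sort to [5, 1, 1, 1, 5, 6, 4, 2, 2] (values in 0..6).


Count array: [0, 3, 2, 0, 1, 2, 1]
Reconstruct: [1, 1, 1, 2, 2, 4, 5, 5, 6]


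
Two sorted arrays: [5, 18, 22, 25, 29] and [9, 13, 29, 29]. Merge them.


Compare heads, take smaller each step.
Merged: [5, 9, 13, 18, 22, 25, 29, 29, 29]


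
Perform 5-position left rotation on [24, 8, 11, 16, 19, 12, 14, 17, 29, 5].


Left rotate by 5: [12, 14, 17, 29, 5, 24, 8, 11, 16, 19]


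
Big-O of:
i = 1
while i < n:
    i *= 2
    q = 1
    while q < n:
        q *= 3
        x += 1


Per nesting level: O(log n) * O(log n) = O((log n)^2)
Complexity: O((log n)^2)


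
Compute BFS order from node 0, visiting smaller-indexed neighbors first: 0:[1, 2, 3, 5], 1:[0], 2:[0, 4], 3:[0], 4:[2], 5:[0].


BFS queue: start with [0]
Visit order: [0, 1, 2, 3, 5, 4]


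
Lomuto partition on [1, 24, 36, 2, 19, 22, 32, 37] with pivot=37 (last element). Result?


Elements <= 37 go left of pivot.
Result: [1, 24, 36, 2, 19, 22, 32, 37], pivot at index 7


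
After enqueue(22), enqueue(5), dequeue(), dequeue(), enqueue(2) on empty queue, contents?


enqueue(22) -> [22]
enqueue(5) -> [22, 5]
dequeue() returns 22 -> [5]
dequeue() returns 5 -> []
enqueue(2) -> [2]
Final queue (front to back): [2]


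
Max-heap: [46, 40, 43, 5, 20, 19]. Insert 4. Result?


Append 4: [46, 40, 43, 5, 20, 19, 4]
Bubble up: no swaps needed
Result: [46, 40, 43, 5, 20, 19, 4]


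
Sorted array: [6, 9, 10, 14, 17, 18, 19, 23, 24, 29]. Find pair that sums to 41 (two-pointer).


Two pointers: lo=0, hi=9
Found pair: (17, 24) summing to 41


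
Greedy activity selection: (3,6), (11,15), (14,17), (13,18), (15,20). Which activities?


Greedy: pick earliest-ending, then skip overlaps.
Selected (3 activities): [(3, 6), (11, 15), (15, 20)]


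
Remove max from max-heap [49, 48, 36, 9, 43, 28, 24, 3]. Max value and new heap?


Max = 49
Replace root with last, heapify down
Resulting heap: [48, 43, 36, 9, 3, 28, 24]


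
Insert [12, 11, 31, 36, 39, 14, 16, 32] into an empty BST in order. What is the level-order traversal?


Root = 12; build tree by BST insertion.
Level-Order traversal: [12, 11, 31, 14, 36, 16, 32, 39]


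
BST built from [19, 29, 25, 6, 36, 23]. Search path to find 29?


BST root = 19
Search for 29: compare at each node
Path: [19, 29]


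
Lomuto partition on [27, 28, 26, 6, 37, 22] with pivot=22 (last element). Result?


Elements <= 22 go left of pivot.
Result: [6, 22, 26, 27, 37, 28], pivot at index 1


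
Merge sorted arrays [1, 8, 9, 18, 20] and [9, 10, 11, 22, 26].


Compare heads, take smaller each step.
Merged: [1, 8, 9, 9, 10, 11, 18, 20, 22, 26]


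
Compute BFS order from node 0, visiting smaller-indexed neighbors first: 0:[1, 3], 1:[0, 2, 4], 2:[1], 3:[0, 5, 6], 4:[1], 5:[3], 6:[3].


BFS queue: start with [0]
Visit order: [0, 1, 3, 2, 4, 5, 6]


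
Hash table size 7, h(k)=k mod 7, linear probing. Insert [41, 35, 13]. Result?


Insertions: 41->slot 6; 35->slot 0; 13->slot 1
Table: [35, 13, None, None, None, None, 41]


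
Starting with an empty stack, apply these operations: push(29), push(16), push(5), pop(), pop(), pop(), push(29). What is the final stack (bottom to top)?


push(29) -> [29]
push(16) -> [29, 16]
push(5) -> [29, 16, 5]
pop() returns 5 -> [29, 16]
pop() returns 16 -> [29]
pop() returns 29 -> []
push(29) -> [29]
Final stack (bottom to top): [29]


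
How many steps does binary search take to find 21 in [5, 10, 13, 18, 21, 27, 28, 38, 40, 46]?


Search for 21:
[0,9] mid=4 arr[4]=21
Total: 1 comparisons


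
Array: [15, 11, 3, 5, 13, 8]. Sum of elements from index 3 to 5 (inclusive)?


Prefix sums: [0, 15, 26, 29, 34, 47, 55]
Sum[3..5] = prefix[6] - prefix[3] = 55 - 29 = 26


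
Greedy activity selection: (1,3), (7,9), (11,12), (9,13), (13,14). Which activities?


Greedy: pick earliest-ending, then skip overlaps.
Selected (4 activities): [(1, 3), (7, 9), (11, 12), (13, 14)]


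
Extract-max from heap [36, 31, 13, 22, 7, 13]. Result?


Max = 36
Replace root with last, heapify down
Resulting heap: [31, 22, 13, 13, 7]


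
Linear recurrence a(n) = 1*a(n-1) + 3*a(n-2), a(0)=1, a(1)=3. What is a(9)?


Build bottom-up:
...a(7)=411, a(8)=942, a(9)=1*942+3*411=2175


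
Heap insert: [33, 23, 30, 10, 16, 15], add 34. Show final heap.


Append 34: [33, 23, 30, 10, 16, 15, 34]
Bubble up: swap idx 6(34) with idx 2(30); swap idx 2(34) with idx 0(33)
Result: [34, 23, 33, 10, 16, 15, 30]


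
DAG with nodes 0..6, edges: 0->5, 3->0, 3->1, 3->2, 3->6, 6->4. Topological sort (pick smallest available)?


Kahn's algorithm, process smallest node first
Order: [3, 0, 1, 2, 5, 6, 4]


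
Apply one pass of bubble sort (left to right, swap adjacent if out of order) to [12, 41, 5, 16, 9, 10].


After one pass: [12, 5, 16, 9, 10, 41]


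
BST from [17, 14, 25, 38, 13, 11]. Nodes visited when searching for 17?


BST root = 17
Search for 17: compare at each node
Path: [17]


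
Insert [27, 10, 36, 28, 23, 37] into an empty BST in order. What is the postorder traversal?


Root = 27; build tree by BST insertion.
Postorder traversal: [23, 10, 28, 37, 36, 27]


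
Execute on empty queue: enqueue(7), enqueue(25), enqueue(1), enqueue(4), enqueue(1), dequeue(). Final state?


enqueue(7) -> [7]
enqueue(25) -> [7, 25]
enqueue(1) -> [7, 25, 1]
enqueue(4) -> [7, 25, 1, 4]
enqueue(1) -> [7, 25, 1, 4, 1]
dequeue() returns 7 -> [25, 1, 4, 1]
Final queue (front to back): [25, 1, 4, 1]


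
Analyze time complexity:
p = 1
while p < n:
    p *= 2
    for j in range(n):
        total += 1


Per nesting level: O(log n) * O(n) = O(n log n)
Complexity: O(n log n)


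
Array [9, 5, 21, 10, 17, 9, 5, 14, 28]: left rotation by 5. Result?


Left rotate by 5: [9, 5, 14, 28, 9, 5, 21, 10, 17]


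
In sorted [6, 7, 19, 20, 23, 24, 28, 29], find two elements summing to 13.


Two pointers: lo=0, hi=7
Found pair: (6, 7) summing to 13


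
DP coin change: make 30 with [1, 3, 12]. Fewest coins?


dp[0]=0; dp[i]=1+min(dp[i-c] for c in coins)
...dp[25]=3, dp[26]=4, dp[27]=3, dp[28]=4, dp[29]=5, dp[30]=4
Minimum coins for 30 = 4


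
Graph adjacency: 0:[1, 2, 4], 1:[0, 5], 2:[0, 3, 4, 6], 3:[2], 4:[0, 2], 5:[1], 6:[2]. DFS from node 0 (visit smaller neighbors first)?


DFS stack-based: start with [0]
Visit order: [0, 1, 5, 2, 3, 4, 6]


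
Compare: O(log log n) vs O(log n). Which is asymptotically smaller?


double-logarithmic grows slower than logarithmic
O(log log n) is asymptotically smaller; O(log n) grows faster


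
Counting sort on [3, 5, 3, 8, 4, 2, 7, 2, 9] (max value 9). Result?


Count array: [0, 0, 2, 2, 1, 1, 0, 1, 1, 1]
Reconstruct: [2, 2, 3, 3, 4, 5, 7, 8, 9]


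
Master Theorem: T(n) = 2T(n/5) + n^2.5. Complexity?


a=2, b=5, c=2.5. log_5(2)=0.431 < c=2.5. Case 3: O(n^c) = O(n^2.500)
Complexity: O(n^2.500)


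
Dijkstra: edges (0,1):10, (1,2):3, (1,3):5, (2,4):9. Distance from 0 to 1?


Dijkstra from 0:
Distances: {0: 0, 1: 10, 2: 13, 3: 15, 4: 22}
Shortest distance to 1 = 10, path = [0, 1]


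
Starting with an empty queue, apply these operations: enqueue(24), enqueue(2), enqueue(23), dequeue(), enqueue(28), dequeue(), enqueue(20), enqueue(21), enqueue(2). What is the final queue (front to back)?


enqueue(24) -> [24]
enqueue(2) -> [24, 2]
enqueue(23) -> [24, 2, 23]
dequeue() returns 24 -> [2, 23]
enqueue(28) -> [2, 23, 28]
dequeue() returns 2 -> [23, 28]
enqueue(20) -> [23, 28, 20]
enqueue(21) -> [23, 28, 20, 21]
enqueue(2) -> [23, 28, 20, 21, 2]
Final queue (front to back): [23, 28, 20, 21, 2]


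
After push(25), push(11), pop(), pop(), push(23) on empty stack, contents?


push(25) -> [25]
push(11) -> [25, 11]
pop() returns 11 -> [25]
pop() returns 25 -> []
push(23) -> [23]
Final stack (bottom to top): [23]


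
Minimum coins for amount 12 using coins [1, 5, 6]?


dp[0]=0; dp[i]=1+min(dp[i-c] for c in coins)
...dp[7]=2, dp[8]=3, dp[9]=4, dp[10]=2, dp[11]=2, dp[12]=2
Minimum coins for 12 = 2


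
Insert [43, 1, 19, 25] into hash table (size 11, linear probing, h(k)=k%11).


Insertions: 43->slot 10; 1->slot 1; 19->slot 8; 25->slot 3
Table: [None, 1, None, 25, None, None, None, None, 19, None, 43]


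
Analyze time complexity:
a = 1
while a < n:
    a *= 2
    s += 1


Per nesting level: O(log n) = O(log n)
Complexity: O(log n)


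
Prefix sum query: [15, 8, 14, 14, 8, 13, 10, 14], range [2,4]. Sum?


Prefix sums: [0, 15, 23, 37, 51, 59, 72, 82, 96]
Sum[2..4] = prefix[5] - prefix[2] = 59 - 23 = 36


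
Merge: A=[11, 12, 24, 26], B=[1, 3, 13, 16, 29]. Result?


Compare heads, take smaller each step.
Merged: [1, 3, 11, 12, 13, 16, 24, 26, 29]


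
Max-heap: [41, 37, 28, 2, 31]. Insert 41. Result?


Append 41: [41, 37, 28, 2, 31, 41]
Bubble up: swap idx 5(41) with idx 2(28)
Result: [41, 37, 41, 2, 31, 28]


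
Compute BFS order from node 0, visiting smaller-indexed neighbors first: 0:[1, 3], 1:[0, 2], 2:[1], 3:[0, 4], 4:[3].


BFS queue: start with [0]
Visit order: [0, 1, 3, 2, 4]


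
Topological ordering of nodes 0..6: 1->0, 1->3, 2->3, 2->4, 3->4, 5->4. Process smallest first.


Kahn's algorithm, process smallest node first
Order: [1, 0, 2, 3, 5, 4, 6]


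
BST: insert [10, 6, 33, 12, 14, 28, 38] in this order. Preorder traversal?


Root = 10; build tree by BST insertion.
Preorder traversal: [10, 6, 33, 12, 14, 28, 38]


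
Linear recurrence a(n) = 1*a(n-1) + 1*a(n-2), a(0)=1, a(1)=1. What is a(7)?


Build bottom-up:
...a(5)=8, a(6)=13, a(7)=1*13+1*8=21


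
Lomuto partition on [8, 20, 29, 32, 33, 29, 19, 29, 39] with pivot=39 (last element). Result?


Elements <= 39 go left of pivot.
Result: [8, 20, 29, 32, 33, 29, 19, 29, 39], pivot at index 8


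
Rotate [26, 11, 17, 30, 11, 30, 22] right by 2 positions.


Right rotate by 2: [30, 22, 26, 11, 17, 30, 11]


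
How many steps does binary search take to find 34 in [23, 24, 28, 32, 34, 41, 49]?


Search for 34:
[0,6] mid=3 arr[3]=32
[4,6] mid=5 arr[5]=41
[4,4] mid=4 arr[4]=34
Total: 3 comparisons


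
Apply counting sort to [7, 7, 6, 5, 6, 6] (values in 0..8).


Count array: [0, 0, 0, 0, 0, 1, 3, 2, 0]
Reconstruct: [5, 6, 6, 6, 7, 7]


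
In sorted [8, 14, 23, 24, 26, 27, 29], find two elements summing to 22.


Two pointers: lo=0, hi=6
Found pair: (8, 14) summing to 22


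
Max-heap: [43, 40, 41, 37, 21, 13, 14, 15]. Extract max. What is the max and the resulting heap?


Max = 43
Replace root with last, heapify down
Resulting heap: [41, 40, 15, 37, 21, 13, 14]


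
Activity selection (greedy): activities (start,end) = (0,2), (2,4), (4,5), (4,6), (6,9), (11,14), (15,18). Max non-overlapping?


Greedy: pick earliest-ending, then skip overlaps.
Selected (6 activities): [(0, 2), (2, 4), (4, 5), (6, 9), (11, 14), (15, 18)]


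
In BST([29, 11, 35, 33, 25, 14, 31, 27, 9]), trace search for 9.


BST root = 29
Search for 9: compare at each node
Path: [29, 11, 9]


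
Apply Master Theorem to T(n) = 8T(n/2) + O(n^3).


a=8, b=2, c=3. log_2(8)=3 = c=3. Case 2: O(n^c log n) = O(n^3 log n)
Complexity: O(n^3 log n)


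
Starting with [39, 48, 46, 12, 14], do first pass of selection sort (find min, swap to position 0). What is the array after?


After one pass: [12, 48, 46, 39, 14]


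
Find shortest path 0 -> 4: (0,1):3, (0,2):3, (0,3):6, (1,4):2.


Dijkstra from 0:
Distances: {0: 0, 1: 3, 2: 3, 3: 6, 4: 5}
Shortest distance to 4 = 5, path = [0, 1, 4]


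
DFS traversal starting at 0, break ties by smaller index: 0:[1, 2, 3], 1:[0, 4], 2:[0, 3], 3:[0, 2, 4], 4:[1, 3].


DFS stack-based: start with [0]
Visit order: [0, 1, 4, 3, 2]


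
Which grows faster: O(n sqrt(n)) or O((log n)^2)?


polylogarithmic grows slower than n^1.5
O((log n)^2) is asymptotically smaller; O(n sqrt(n)) grows faster


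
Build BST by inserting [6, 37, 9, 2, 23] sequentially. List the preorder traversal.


Root = 6; build tree by BST insertion.
Preorder traversal: [6, 2, 37, 9, 23]


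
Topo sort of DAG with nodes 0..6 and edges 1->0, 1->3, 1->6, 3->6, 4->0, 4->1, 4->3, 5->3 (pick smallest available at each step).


Kahn's algorithm, process smallest node first
Order: [2, 4, 1, 0, 5, 3, 6]


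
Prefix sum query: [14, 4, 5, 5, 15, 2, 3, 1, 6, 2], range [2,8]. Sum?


Prefix sums: [0, 14, 18, 23, 28, 43, 45, 48, 49, 55, 57]
Sum[2..8] = prefix[9] - prefix[2] = 55 - 18 = 37


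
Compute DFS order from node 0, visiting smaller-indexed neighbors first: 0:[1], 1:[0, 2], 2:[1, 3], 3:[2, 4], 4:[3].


DFS stack-based: start with [0]
Visit order: [0, 1, 2, 3, 4]


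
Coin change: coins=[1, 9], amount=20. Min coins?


dp[0]=0; dp[i]=1+min(dp[i-c] for c in coins)
...dp[15]=7, dp[16]=8, dp[17]=9, dp[18]=2, dp[19]=3, dp[20]=4
Minimum coins for 20 = 4


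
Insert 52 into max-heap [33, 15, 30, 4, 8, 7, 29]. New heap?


Append 52: [33, 15, 30, 4, 8, 7, 29, 52]
Bubble up: swap idx 7(52) with idx 3(4); swap idx 3(52) with idx 1(15); swap idx 1(52) with idx 0(33)
Result: [52, 33, 30, 15, 8, 7, 29, 4]


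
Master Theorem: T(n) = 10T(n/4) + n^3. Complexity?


a=10, b=4, c=3. log_4(10)=1.661 < c=3. Case 3: O(n^c) = O(n^3)
Complexity: O(n^3)


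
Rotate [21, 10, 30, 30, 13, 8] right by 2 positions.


Right rotate by 2: [13, 8, 21, 10, 30, 30]


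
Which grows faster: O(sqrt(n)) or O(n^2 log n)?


sublinear grows slower than n^2 log n
O(sqrt(n)) is asymptotically smaller; O(n^2 log n) grows faster


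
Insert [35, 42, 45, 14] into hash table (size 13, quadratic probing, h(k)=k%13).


Insertions: 35->slot 9; 42->slot 3; 45->slot 6; 14->slot 1
Table: [None, 14, None, 42, None, None, 45, None, None, 35, None, None, None]


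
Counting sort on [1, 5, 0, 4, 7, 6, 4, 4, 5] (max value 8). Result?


Count array: [1, 1, 0, 0, 3, 2, 1, 1, 0]
Reconstruct: [0, 1, 4, 4, 4, 5, 5, 6, 7]


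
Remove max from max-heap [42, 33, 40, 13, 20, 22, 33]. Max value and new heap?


Max = 42
Replace root with last, heapify down
Resulting heap: [40, 33, 33, 13, 20, 22]


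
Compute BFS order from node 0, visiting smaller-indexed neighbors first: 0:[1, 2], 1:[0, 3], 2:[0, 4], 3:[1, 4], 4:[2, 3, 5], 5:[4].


BFS queue: start with [0]
Visit order: [0, 1, 2, 3, 4, 5]


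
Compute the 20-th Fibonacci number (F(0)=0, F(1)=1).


F(n)=F(n-1)+F(n-2)
...F(18)=2584, F(19)=4181, F(20)=6765


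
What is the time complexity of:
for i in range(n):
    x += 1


Per nesting level: O(n) = O(n)
Complexity: O(n)


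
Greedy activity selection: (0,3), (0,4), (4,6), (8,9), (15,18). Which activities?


Greedy: pick earliest-ending, then skip overlaps.
Selected (4 activities): [(0, 3), (4, 6), (8, 9), (15, 18)]


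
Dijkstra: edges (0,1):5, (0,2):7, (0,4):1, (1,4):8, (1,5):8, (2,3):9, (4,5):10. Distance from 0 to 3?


Dijkstra from 0:
Distances: {0: 0, 1: 5, 2: 7, 3: 16, 4: 1, 5: 11}
Shortest distance to 3 = 16, path = [0, 2, 3]


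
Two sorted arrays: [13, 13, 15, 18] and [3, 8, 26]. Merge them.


Compare heads, take smaller each step.
Merged: [3, 8, 13, 13, 15, 18, 26]


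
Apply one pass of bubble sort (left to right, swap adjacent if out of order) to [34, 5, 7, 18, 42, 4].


After one pass: [5, 7, 18, 34, 4, 42]


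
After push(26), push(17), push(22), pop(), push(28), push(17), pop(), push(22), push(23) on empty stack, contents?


push(26) -> [26]
push(17) -> [26, 17]
push(22) -> [26, 17, 22]
pop() returns 22 -> [26, 17]
push(28) -> [26, 17, 28]
push(17) -> [26, 17, 28, 17]
pop() returns 17 -> [26, 17, 28]
push(22) -> [26, 17, 28, 22]
push(23) -> [26, 17, 28, 22, 23]
Final stack (bottom to top): [26, 17, 28, 22, 23]


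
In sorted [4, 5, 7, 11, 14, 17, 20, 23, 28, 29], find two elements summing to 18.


Two pointers: lo=0, hi=9
Found pair: (4, 14) summing to 18


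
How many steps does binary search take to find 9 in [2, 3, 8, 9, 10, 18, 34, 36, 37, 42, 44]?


Search for 9:
[0,10] mid=5 arr[5]=18
[0,4] mid=2 arr[2]=8
[3,4] mid=3 arr[3]=9
Total: 3 comparisons


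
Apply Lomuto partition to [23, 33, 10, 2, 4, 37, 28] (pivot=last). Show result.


Elements <= 28 go left of pivot.
Result: [23, 10, 2, 4, 28, 37, 33], pivot at index 4


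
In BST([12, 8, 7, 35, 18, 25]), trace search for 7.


BST root = 12
Search for 7: compare at each node
Path: [12, 8, 7]


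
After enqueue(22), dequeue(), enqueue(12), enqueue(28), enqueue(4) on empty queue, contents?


enqueue(22) -> [22]
dequeue() returns 22 -> []
enqueue(12) -> [12]
enqueue(28) -> [12, 28]
enqueue(4) -> [12, 28, 4]
Final queue (front to back): [12, 28, 4]


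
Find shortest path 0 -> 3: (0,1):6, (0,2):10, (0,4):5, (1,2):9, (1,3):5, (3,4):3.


Dijkstra from 0:
Distances: {0: 0, 1: 6, 2: 10, 3: 8, 4: 5}
Shortest distance to 3 = 8, path = [0, 4, 3]


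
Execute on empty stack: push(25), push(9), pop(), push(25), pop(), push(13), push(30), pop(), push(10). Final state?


push(25) -> [25]
push(9) -> [25, 9]
pop() returns 9 -> [25]
push(25) -> [25, 25]
pop() returns 25 -> [25]
push(13) -> [25, 13]
push(30) -> [25, 13, 30]
pop() returns 30 -> [25, 13]
push(10) -> [25, 13, 10]
Final stack (bottom to top): [25, 13, 10]


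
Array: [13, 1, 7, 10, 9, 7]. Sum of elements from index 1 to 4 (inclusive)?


Prefix sums: [0, 13, 14, 21, 31, 40, 47]
Sum[1..4] = prefix[5] - prefix[1] = 40 - 13 = 27


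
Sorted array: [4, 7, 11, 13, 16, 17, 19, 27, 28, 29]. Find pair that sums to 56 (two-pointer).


Two pointers: lo=0, hi=9
Found pair: (27, 29) summing to 56


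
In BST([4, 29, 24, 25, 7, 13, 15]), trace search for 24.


BST root = 4
Search for 24: compare at each node
Path: [4, 29, 24]


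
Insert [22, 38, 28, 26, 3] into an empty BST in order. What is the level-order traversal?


Root = 22; build tree by BST insertion.
Level-Order traversal: [22, 3, 38, 28, 26]


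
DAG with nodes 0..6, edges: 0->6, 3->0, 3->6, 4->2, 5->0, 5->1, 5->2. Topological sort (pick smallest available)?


Kahn's algorithm, process smallest node first
Order: [3, 4, 5, 0, 1, 2, 6]


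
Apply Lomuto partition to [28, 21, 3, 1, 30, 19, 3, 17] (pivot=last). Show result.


Elements <= 17 go left of pivot.
Result: [3, 1, 3, 17, 30, 19, 28, 21], pivot at index 3


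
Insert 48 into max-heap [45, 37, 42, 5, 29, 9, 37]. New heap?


Append 48: [45, 37, 42, 5, 29, 9, 37, 48]
Bubble up: swap idx 7(48) with idx 3(5); swap idx 3(48) with idx 1(37); swap idx 1(48) with idx 0(45)
Result: [48, 45, 42, 37, 29, 9, 37, 5]
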